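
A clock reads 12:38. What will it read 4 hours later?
Starting time: 12:38
Adding 0 minutes to 38 minutes: 38 + 0 = 38 minutes
Adding 4 hours: 12 + 4 = 16 - 12 = 4
Final time: 4:38

Final answer: 4:38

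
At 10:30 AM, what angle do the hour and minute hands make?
Hour hand position: 10 x 30 + 30 x 0.5 = 315 degrees
Minute hand position: 30 x 6 = 180 degrees
Difference: |315 - 180| = 135 degrees
The angle between the hands is 135 degrees

Final answer: 135 degrees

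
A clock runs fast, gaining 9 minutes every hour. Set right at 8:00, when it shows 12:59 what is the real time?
For every 60 true minutes, the faulty clock advances 69 minutes, so 1 faulty-clock minute corresponds to 60/69 true minutes.
From 8:00 to 12:59 on the faulty dial is 299 minutes.
True elapsed: 299 x 60/69 = 260 minutes = 4 hours and 20 minutes.
True time: 8:00 + 4 hours and 20 minutes = 12:20.

Final answer: 12:20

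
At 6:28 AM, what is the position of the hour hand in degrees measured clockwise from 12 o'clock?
The hour hand moves 30 degrees per hour and 0.5 degrees per minute.
At 6:28: (6) x 30 + 28 x 0.5 = 180 + 14 = 194 degrees

Final answer: 194 degrees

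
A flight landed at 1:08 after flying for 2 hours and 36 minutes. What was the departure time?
Starting time: 1:08 = 68 total minutes past 12:00
Subtracting: 2 hours and 36 minutes = 156 minutes
68 - 156 = -88 (negative, add 12 hours = 720) = 632 minutes
= 10 hours and 32 minutes past 12:00 = 10:32

Final answer: 10:32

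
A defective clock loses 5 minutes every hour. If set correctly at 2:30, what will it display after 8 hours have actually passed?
For every 60 true minutes, the faulty clock advances 60 - 5 = 55 minutes.
True elapsed: 8 hours = 480 minutes.
Faulty clock advances: 480 x 55/60 = 440 minutes (drift: 40 minutes behind).
Shown time: 2:30 + 440 minutes = 9:50.

Final answer: 9:50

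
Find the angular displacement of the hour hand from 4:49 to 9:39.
The hour hand moves 0.5 degrees per minute.
Time elapsed: 9:39 - 4:49 = 290 minutes
Angular displacement: 290 x 0.5 = 145 degrees

Final answer: 145 degrees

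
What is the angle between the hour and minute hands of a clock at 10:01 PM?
Hour hand position: 10 x 30 + 1 x 0.5 = 300.5 degrees
Minute hand position: 1 x 6 = 6 degrees
Difference: |300.5 - 6| = 294.5 degrees
Since 294.5 > 180, the smaller angle is 360 - 294.5 = 65.5 degrees

Final answer: 65.5 degrees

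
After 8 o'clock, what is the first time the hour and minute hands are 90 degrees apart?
At t minutes past 8:00, the hour hand is at 30 x 8 + 0.5t degrees and the minute hand is at 6t degrees.
The smaller angle between them is 90 degrees when |30H - 5.5t| = 90 or |30H - 5.5t| = 270.
With H = 8, solve 30 x 8 - 5.5t = +/- target for each target:
  t = (30 x 8 - 90) / 5.5 = 27.27
  t = (30 x 8 + 90) / 5.5 = 60 (outside (0, 60))
  t = (30 x 8 - 270) / 5.5 = -5.45 (outside (0, 60))
  t = (30 x 8 + 270) / 5.5 = 92.73 (outside (0, 60))
Valid solutions in (0, 60): {27.27} minutes.
The first occurrence is t = 27.27 minutes.
The hands form a 90-degree angle at 27.27 minutes past 8:00.

Final answer: 27.27 minutes past 8:00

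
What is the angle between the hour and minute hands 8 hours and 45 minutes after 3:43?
First find the time 8 hours and 45 minutes after 3:43.
Total minutes: 3 x 60 + 43 + 8 x 60 + 45 = 748.
748 mod 720 = 28 minutes = 12:28.
Now compute the angle at 12:28:
Hour hand: 0 x 30 + 28 x 0.5 = 14 degrees
Minute hand: 28 x 6 = 168 degrees
Difference: |14 - 168| = 154 degrees
The angle is 154 degrees

Final answer: 154 degrees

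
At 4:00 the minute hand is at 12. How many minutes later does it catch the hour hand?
The minute hand gains 5.5 degrees per minute on the hour hand.
At 4:00, the hour hand is at 120 degrees and the minute hand is at 0 degrees.
The gap is 120 degrees. Time to close: 120/5.5 = 60 x 4/11 = 21.82 minutes.
The hands overlap at 21.82 minutes past 4:00.

Final answer: 21.82 minutes past 4:00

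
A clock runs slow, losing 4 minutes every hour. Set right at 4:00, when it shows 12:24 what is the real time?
For every 60 true minutes, the faulty clock advances 56 minutes, so 1 faulty-clock minute corresponds to 60/56 true minutes.
From 4:00 to 12:24 on the faulty dial is 504 minutes.
True elapsed: 504 x 60/56 = 540 minutes = 9 hours.
True time: 4:00 + 9 hours = 1:00.

Final answer: 1:00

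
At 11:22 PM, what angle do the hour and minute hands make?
Hour hand position: 11 x 30 + 22 x 0.5 = 341 degrees
Minute hand position: 22 x 6 = 132 degrees
Difference: |341 - 132| = 209 degrees
Since 209 > 180, the smaller angle is 360 - 209 = 151 degrees

Final answer: 151 degrees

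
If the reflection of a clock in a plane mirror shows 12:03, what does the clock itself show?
Reflection across the vertical (12-6) axis maps a hand at angle A degrees to (360 - A) degrees, which sends a reading of T minutes past 12:00 to (720 - T) minutes past 12:00.
Mirror reads 12:03 = 3 minutes past 12:00.
Actual time: (720 - 3) mod 720 = 717 minutes = 11:57.

Final answer: 11:57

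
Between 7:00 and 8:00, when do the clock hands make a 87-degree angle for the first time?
At t minutes past 7:00, the hour hand is at 30 x 7 + 0.5t degrees and the minute hand is at 6t degrees.
The smaller angle between them is 87 degrees when |30H - 5.5t| = 87 or |30H - 5.5t| = 273.
With H = 7, solve 30 x 7 - 5.5t = +/- target for each target:
  t = (30 x 7 - 87) / 5.5 = 22.36
  t = (30 x 7 + 87) / 5.5 = 54
  t = (30 x 7 - 273) / 5.5 = -11.45 (outside (0, 60))
  t = (30 x 7 + 273) / 5.5 = 87.82 (outside (0, 60))
Valid solutions in (0, 60): {22.36, 54} minutes.
The first occurrence is t = 22.36 minutes.
The hands form a 87-degree angle at 22.36 minutes past 7:00.

Final answer: 22.36 minutes past 7:00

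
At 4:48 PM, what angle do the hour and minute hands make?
Hour hand position: 4 x 30 + 48 x 0.5 = 144 degrees
Minute hand position: 48 x 6 = 288 degrees
Difference: |144 - 288| = 144 degrees
The angle between the hands is 144 degrees

Final answer: 144 degrees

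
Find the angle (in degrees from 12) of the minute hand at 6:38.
The minute hand moves 6 degrees per minute.
At 6:38: 38 x 6 = 228 degrees

Final answer: 228 degrees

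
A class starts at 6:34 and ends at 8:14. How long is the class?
From 6:34 to 8:14:
(8 x 60 + 14) - (6 x 60 + 34) = 494 - 394 = 100 minutes
= 1 hour and 40 minutes

Final answer: 1 hour and 40 minutes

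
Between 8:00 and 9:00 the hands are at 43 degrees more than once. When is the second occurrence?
At t minutes past 8:00, the hour hand is at 30 x 8 + 0.5t degrees and the minute hand is at 6t degrees.
The smaller angle between them is 43 degrees when |30H - 5.5t| = 43 or |30H - 5.5t| = 317.
With H = 8, solve 30 x 8 - 5.5t = +/- target for each target:
  t = (30 x 8 - 43) / 5.5 = 35.82
  t = (30 x 8 + 43) / 5.5 = 51.45
  t = (30 x 8 - 317) / 5.5 = -14 (outside (0, 60))
  t = (30 x 8 + 317) / 5.5 = 101.27 (outside (0, 60))
Valid solutions in (0, 60): {35.82, 51.45} minutes.
The second occurrence is t = 51.45 minutes.
The hands form a 43-degree angle at 51.45 minutes past 8:00.

Final answer: 51.45 minutes past 8:00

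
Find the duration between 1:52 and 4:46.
From 1:52 to 4:46:
(4 x 60 + 46) - (1 x 60 + 52) = 286 - 112 = 174 minutes
= 2 hours and 54 minutes

Final answer: 2 hours and 54 minutes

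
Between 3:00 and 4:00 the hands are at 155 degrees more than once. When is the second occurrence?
At t minutes past 3:00, the hour hand is at 30 x 3 + 0.5t degrees and the minute hand is at 6t degrees.
The smaller angle between them is 155 degrees when |30H - 5.5t| = 155 or |30H - 5.5t| = 205.
With H = 3, solve 30 x 3 - 5.5t = +/- target for each target:
  t = (30 x 3 - 155) / 5.5 = -11.82 (outside (0, 60))
  t = (30 x 3 + 155) / 5.5 = 44.55
  t = (30 x 3 - 205) / 5.5 = -20.91 (outside (0, 60))
  t = (30 x 3 + 205) / 5.5 = 53.64
Valid solutions in (0, 60): {44.55, 53.64} minutes.
The second occurrence is t = 53.64 minutes.
The hands form a 155-degree angle at 53.64 minutes past 3:00.

Final answer: 53.64 minutes past 3:00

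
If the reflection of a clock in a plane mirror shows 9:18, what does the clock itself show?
Reflection across the vertical (12-6) axis maps a hand at angle A degrees to (360 - A) degrees, which sends a reading of T minutes past 12:00 to (720 - T) minutes past 12:00.
Mirror reads 9:18 = 558 minutes past 12:00.
Actual time: (720 - 558) mod 720 = 162 minutes = 2:42.

Final answer: 2:42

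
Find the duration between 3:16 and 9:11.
From 3:16 to 9:11:
(9 x 60 + 11) - (3 x 60 + 16) = 551 - 196 = 355 minutes
= 5 hours and 55 minutes

Final answer: 5 hours and 55 minutes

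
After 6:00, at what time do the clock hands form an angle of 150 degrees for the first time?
At t minutes past 6:00, the hour hand is at 30 x 6 + 0.5t degrees and the minute hand is at 6t degrees.
The smaller angle between them is 150 degrees when |30H - 5.5t| = 150 or |30H - 5.5t| = 210.
With H = 6, solve 30 x 6 - 5.5t = +/- target for each target:
  t = (30 x 6 - 150) / 5.5 = 5.45
  t = (30 x 6 + 150) / 5.5 = 60 (outside (0, 60))
  t = (30 x 6 - 210) / 5.5 = -5.45 (outside (0, 60))
  t = (30 x 6 + 210) / 5.5 = 70.91 (outside (0, 60))
Valid solutions in (0, 60): {5.45} minutes.
The first occurrence is t = 5.45 minutes.
The hands form a 150-degree angle at 5.45 minutes past 6:00.

Final answer: 5.45 minutes past 6:00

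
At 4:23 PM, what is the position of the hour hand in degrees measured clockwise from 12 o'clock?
The hour hand moves 30 degrees per hour and 0.5 degrees per minute.
At 4:23: (4) x 30 + 23 x 0.5 = 120 + 11.5 = 131.5 degrees

Final answer: 131.5 degrees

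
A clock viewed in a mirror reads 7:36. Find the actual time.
Reflection across the vertical (12-6) axis maps a hand at angle A degrees to (360 - A) degrees, which sends a reading of T minutes past 12:00 to (720 - T) minutes past 12:00.
Mirror reads 7:36 = 456 minutes past 12:00.
Actual time: (720 - 456) mod 720 = 264 minutes = 4:24.

Final answer: 4:24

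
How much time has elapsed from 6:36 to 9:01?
From 6:36 to 9:01:
(9 x 60 + 1) - (6 x 60 + 36) = 541 - 396 = 145 minutes
= 2 hours and 25 minutes

Final answer: 2 hours and 25 minutes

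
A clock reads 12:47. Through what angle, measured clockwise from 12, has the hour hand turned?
The hour hand moves 30 degrees per hour and 0.5 degrees per minute.
At 12:47: (0) x 30 + 47 x 0.5 = 0 + 23.5 = 23.5 degrees

Final answer: 23.5 degrees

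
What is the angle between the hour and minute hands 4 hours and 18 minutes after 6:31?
First find the time 4 hours and 18 minutes after 6:31.
Total minutes: 6 x 60 + 31 + 4 x 60 + 18 = 649.
649 mod 720 = 649 minutes = 10:49.
Now compute the angle at 10:49:
Hour hand: 10 x 30 + 49 x 0.5 = 324.5 degrees
Minute hand: 49 x 6 = 294 degrees
Difference: |324.5 - 294| = 30.5 degrees
The angle is 30.5 degrees

Final answer: 30.5 degrees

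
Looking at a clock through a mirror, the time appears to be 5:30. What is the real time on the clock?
Reflection across the vertical (12-6) axis maps a hand at angle A degrees to (360 - A) degrees, which sends a reading of T minutes past 12:00 to (720 - T) minutes past 12:00.
Mirror reads 5:30 = 330 minutes past 12:00.
Actual time: (720 - 330) mod 720 = 390 minutes = 6:30.

Final answer: 6:30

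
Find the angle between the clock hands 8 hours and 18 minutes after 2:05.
First find the time 8 hours and 18 minutes after 2:05.
Total minutes: 2 x 60 + 5 + 8 x 60 + 18 = 623.
623 mod 720 = 623 minutes = 10:23.
Now compute the angle at 10:23:
Hour hand: 10 x 30 + 23 x 0.5 = 311.5 degrees
Minute hand: 23 x 6 = 138 degrees
Difference: |311.5 - 138| = 173.5 degrees
The angle is 173.5 degrees

Final answer: 173.5 degrees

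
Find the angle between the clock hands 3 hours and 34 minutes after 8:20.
First find the time 3 hours and 34 minutes after 8:20.
Total minutes: 8 x 60 + 20 + 3 x 60 + 34 = 714.
714 mod 720 = 714 minutes = 11:54.
Now compute the angle at 11:54:
Hour hand: 11 x 30 + 54 x 0.5 = 357 degrees
Minute hand: 54 x 6 = 324 degrees
Difference: |357 - 324| = 33 degrees
The angle is 33 degrees

Final answer: 33 degrees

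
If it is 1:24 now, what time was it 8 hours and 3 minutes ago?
Starting time: 1:24 = 84 total minutes past 12:00
Subtracting: 8 hours and 3 minutes = 483 minutes
84 - 483 = -399 (negative, add 12 hours = 720) = 321 minutes
= 5 hours and 21 minutes past 12:00 = 5:21

Final answer: 5:21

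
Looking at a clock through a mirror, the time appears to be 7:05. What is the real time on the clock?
Reflection across the vertical (12-6) axis maps a hand at angle A degrees to (360 - A) degrees, which sends a reading of T minutes past 12:00 to (720 - T) minutes past 12:00.
Mirror reads 7:05 = 425 minutes past 12:00.
Actual time: (720 - 425) mod 720 = 295 minutes = 4:55.

Final answer: 4:55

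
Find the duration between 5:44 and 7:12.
From 5:44 to 7:12:
(7 x 60 + 12) - (5 x 60 + 44) = 432 - 344 = 88 minutes
= 1 hour and 28 minutes

Final answer: 1 hour and 28 minutes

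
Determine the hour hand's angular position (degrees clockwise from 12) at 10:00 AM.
The hour hand moves 30 degrees per hour and 0.5 degrees per minute.
At 10:00: (10) x 30 + 0 x 0.5 = 300 + 0 = 300 degrees

Final answer: 300 degrees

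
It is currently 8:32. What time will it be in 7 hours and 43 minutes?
Starting time: 8:32
Adding 43 minutes to 32 minutes: 32 + 43 = 75 minutes = 1 hour and 15 minutes
Adding 7 hours: 8 + 7 + 1 (carry) = 16 - 12 = 4
Final time: 4:15

Final answer: 4:15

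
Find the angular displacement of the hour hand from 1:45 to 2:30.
The hour hand moves 0.5 degrees per minute.
Time elapsed: 2:30 - 1:45 = 45 minutes
Angular displacement: 45 x 0.5 = 22.5 degrees

Final answer: 22.5 degrees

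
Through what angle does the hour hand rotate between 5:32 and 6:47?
The hour hand moves 0.5 degrees per minute.
Time elapsed: 6:47 - 5:32 = 75 minutes
Angular displacement: 75 x 0.5 = 37.5 degrees

Final answer: 37.5 degrees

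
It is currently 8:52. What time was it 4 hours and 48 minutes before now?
Starting time: 8:52 = 532 total minutes past 12:00
Subtracting: 4 hours and 48 minutes = 288 minutes
532 - 288 = 244 minutes
= 4 hours and 4 minutes past 12:00 = 4:04

Final answer: 4:04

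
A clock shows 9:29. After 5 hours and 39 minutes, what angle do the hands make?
First find the time 5 hours and 39 minutes after 9:29.
Total minutes: 9 x 60 + 29 + 5 x 60 + 39 = 908.
908 mod 720 = 188 minutes = 3:08.
Now compute the angle at 3:08:
Hour hand: 3 x 30 + 8 x 0.5 = 94 degrees
Minute hand: 8 x 6 = 48 degrees
Difference: |94 - 48| = 46 degrees
The angle is 46 degrees

Final answer: 46 degrees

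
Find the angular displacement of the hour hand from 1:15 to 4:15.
The hour hand moves 0.5 degrees per minute.
Time elapsed: 4:15 - 1:15 = 180 minutes
Angular displacement: 180 x 0.5 = 90 degrees

Final answer: 90 degrees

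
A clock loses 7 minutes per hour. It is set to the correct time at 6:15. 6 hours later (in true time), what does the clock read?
For every 60 true minutes, the faulty clock advances 60 - 7 = 53 minutes.
True elapsed: 6 hours = 360 minutes.
Faulty clock advances: 360 x 53/60 = 318 minutes (drift: 42 minutes behind).
Shown time: 6:15 + 318 minutes = 11:33.

Final answer: 11:33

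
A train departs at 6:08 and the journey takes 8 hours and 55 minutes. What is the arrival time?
Starting time: 6:08
Adding 55 minutes to 8 minutes: 8 + 55 = 63 minutes = 1 hour and 3 minutes
Adding 8 hours: 6 + 8 + 1 (carry) = 15 - 12 = 3
Final time: 3:03

Final answer: 3:03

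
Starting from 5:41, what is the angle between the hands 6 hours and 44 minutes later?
First find the time 6 hours and 44 minutes after 5:41.
Total minutes: 5 x 60 + 41 + 6 x 60 + 44 = 745.
745 mod 720 = 25 minutes = 12:25.
Now compute the angle at 12:25:
Hour hand: 0 x 30 + 25 x 0.5 = 12.5 degrees
Minute hand: 25 x 6 = 150 degrees
Difference: |12.5 - 150| = 137.5 degrees
The angle is 137.5 degrees

Final answer: 137.5 degrees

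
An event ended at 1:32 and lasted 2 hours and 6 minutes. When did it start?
Starting time: 1:32 = 92 total minutes past 12:00
Subtracting: 2 hours and 6 minutes = 126 minutes
92 - 126 = -34 (negative, add 12 hours = 720) = 686 minutes
= 11 hours and 26 minutes past 12:00 = 11:26

Final answer: 11:26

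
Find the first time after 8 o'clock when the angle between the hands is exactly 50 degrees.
At t minutes past 8:00, the hour hand is at 30 x 8 + 0.5t degrees and the minute hand is at 6t degrees.
The smaller angle between them is 50 degrees when |30H - 5.5t| = 50 or |30H - 5.5t| = 310.
With H = 8, solve 30 x 8 - 5.5t = +/- target for each target:
  t = (30 x 8 - 50) / 5.5 = 34.55
  t = (30 x 8 + 50) / 5.5 = 52.73
  t = (30 x 8 - 310) / 5.5 = -12.73 (outside (0, 60))
  t = (30 x 8 + 310) / 5.5 = 100 (outside (0, 60))
Valid solutions in (0, 60): {34.55, 52.73} minutes.
The first occurrence is t = 34.55 minutes.
The hands form a 50-degree angle at 34.55 minutes past 8:00.

Final answer: 34.55 minutes past 8:00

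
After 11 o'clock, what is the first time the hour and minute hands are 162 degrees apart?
At t minutes past 11:00, the hour hand is at 30 x 11 + 0.5t degrees and the minute hand is at 6t degrees.
The smaller angle between them is 162 degrees when |30H - 5.5t| = 162 or |30H - 5.5t| = 198.
With H = 11, solve 30 x 11 - 5.5t = +/- target for each target:
  t = (30 x 11 - 162) / 5.5 = 30.55
  t = (30 x 11 + 162) / 5.5 = 89.45 (outside (0, 60))
  t = (30 x 11 - 198) / 5.5 = 24
  t = (30 x 11 + 198) / 5.5 = 96 (outside (0, 60))
Valid solutions in (0, 60): {24, 30.55} minutes.
The first occurrence is t = 24 minutes.
The hands form a 162-degree angle at 24 minutes past 11:00.

Final answer: 24 minutes past 11:00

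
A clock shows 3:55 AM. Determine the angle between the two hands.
Hour hand position: 3 x 30 + 55 x 0.5 = 117.5 degrees
Minute hand position: 55 x 6 = 330 degrees
Difference: |117.5 - 330| = 212.5 degrees
Since 212.5 > 180, the smaller angle is 360 - 212.5 = 147.5 degrees

Final answer: 147.5 degrees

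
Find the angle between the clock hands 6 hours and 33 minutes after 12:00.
First find the time 6 hours and 33 minutes after 12:00.
Total minutes: 12 x 60 + 0 + 6 x 60 + 33 = 1113.
1113 mod 720 = 393 minutes = 6:33.
Now compute the angle at 6:33:
Hour hand: 6 x 30 + 33 x 0.5 = 196.5 degrees
Minute hand: 33 x 6 = 198 degrees
Difference: |196.5 - 198| = 1.5 degrees
The angle is 1.5 degrees

Final answer: 1.5 degrees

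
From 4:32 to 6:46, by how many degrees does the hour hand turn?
The hour hand moves 0.5 degrees per minute.
Time elapsed: 6:46 - 4:32 = 134 minutes
Angular displacement: 134 x 0.5 = 67 degrees

Final answer: 67 degrees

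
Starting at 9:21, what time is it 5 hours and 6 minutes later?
Starting time: 9:21
Adding 6 minutes to 21 minutes: 21 + 6 = 27 minutes
Adding 5 hours: 9 + 5 = 14 - 12 = 2
Final time: 2:27

Final answer: 2:27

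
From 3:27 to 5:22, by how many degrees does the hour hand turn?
The hour hand moves 0.5 degrees per minute.
Time elapsed: 5:22 - 3:27 = 115 minutes
Angular displacement: 115 x 0.5 = 57.5 degrees

Final answer: 57.5 degrees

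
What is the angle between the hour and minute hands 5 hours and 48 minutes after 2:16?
First find the time 5 hours and 48 minutes after 2:16.
Total minutes: 2 x 60 + 16 + 5 x 60 + 48 = 484.
484 mod 720 = 484 minutes = 8:04.
Now compute the angle at 8:04:
Hour hand: 8 x 30 + 4 x 0.5 = 242 degrees
Minute hand: 4 x 6 = 24 degrees
Difference: |242 - 24| = 218 degrees
Smaller angle: 360 - 218 = 142 degrees

Final answer: 142 degrees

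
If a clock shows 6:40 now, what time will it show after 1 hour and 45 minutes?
Starting time: 6:40
Adding 45 minutes to 40 minutes: 40 + 45 = 85 minutes = 1 hour and 25 minutes
Adding 1 hour: 6 + 1 + 1 (carry) = 8
Final time: 8:25

Final answer: 8:25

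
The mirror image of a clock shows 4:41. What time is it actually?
Reflection across the vertical (12-6) axis maps a hand at angle A degrees to (360 - A) degrees, which sends a reading of T minutes past 12:00 to (720 - T) minutes past 12:00.
Mirror reads 4:41 = 281 minutes past 12:00.
Actual time: (720 - 281) mod 720 = 439 minutes = 7:19.

Final answer: 7:19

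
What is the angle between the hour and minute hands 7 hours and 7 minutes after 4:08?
First find the time 7 hours and 7 minutes after 4:08.
Total minutes: 4 x 60 + 8 + 7 x 60 + 7 = 675.
675 mod 720 = 675 minutes = 11:15.
Now compute the angle at 11:15:
Hour hand: 11 x 30 + 15 x 0.5 = 337.5 degrees
Minute hand: 15 x 6 = 90 degrees
Difference: |337.5 - 90| = 247.5 degrees
Smaller angle: 360 - 247.5 = 112.5 degrees

Final answer: 112.5 degrees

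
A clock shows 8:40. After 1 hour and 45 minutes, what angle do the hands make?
First find the time 1 hour and 45 minutes after 8:40.
Total minutes: 8 x 60 + 40 + 1 x 60 + 45 = 625.
625 mod 720 = 625 minutes = 10:25.
Now compute the angle at 10:25:
Hour hand: 10 x 30 + 25 x 0.5 = 312.5 degrees
Minute hand: 25 x 6 = 150 degrees
Difference: |312.5 - 150| = 162.5 degrees
The angle is 162.5 degrees

Final answer: 162.5 degrees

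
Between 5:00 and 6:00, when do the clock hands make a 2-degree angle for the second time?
At t minutes past 5:00, the hour hand is at 30 x 5 + 0.5t degrees and the minute hand is at 6t degrees.
The smaller angle between them is 2 degrees when |30H - 5.5t| = 2 or |30H - 5.5t| = 358.
With H = 5, solve 30 x 5 - 5.5t = +/- target for each target:
  t = (30 x 5 - 2) / 5.5 = 26.91
  t = (30 x 5 + 2) / 5.5 = 27.64
  t = (30 x 5 - 358) / 5.5 = -37.82 (outside (0, 60))
  t = (30 x 5 + 358) / 5.5 = 92.36 (outside (0, 60))
Valid solutions in (0, 60): {26.91, 27.64} minutes.
The second occurrence is t = 27.64 minutes.
The hands form a 2-degree angle at 27.64 minutes past 5:00.

Final answer: 27.64 minutes past 5:00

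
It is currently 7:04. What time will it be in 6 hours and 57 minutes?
Starting time: 7:04
Adding 57 minutes to 4 minutes: 4 + 57 = 61 minutes = 1 hour and 1 minute
Adding 6 hours: 7 + 6 + 1 (carry) = 14 - 12 = 2
Final time: 2:01

Final answer: 2:01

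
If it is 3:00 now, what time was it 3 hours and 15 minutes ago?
Starting time: 3:00 = 180 total minutes past 12:00
Subtracting: 3 hours and 15 minutes = 195 minutes
180 - 195 = -15 (negative, add 12 hours = 720) = 705 minutes
= 11 hours and 45 minutes past 12:00 = 11:45

Final answer: 11:45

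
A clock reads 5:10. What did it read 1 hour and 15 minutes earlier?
Starting time: 5:10 = 310 total minutes past 12:00
Subtracting: 1 hour and 15 minutes = 75 minutes
310 - 75 = 235 minutes
= 3 hours and 55 minutes past 12:00 = 3:55

Final answer: 3:55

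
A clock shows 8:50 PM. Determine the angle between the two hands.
Hour hand position: 8 x 30 + 50 x 0.5 = 265 degrees
Minute hand position: 50 x 6 = 300 degrees
Difference: |265 - 300| = 35 degrees
The angle between the hands is 35 degrees

Final answer: 35 degrees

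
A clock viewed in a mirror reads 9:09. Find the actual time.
Reflection across the vertical (12-6) axis maps a hand at angle A degrees to (360 - A) degrees, which sends a reading of T minutes past 12:00 to (720 - T) minutes past 12:00.
Mirror reads 9:09 = 549 minutes past 12:00.
Actual time: (720 - 549) mod 720 = 171 minutes = 2:51.

Final answer: 2:51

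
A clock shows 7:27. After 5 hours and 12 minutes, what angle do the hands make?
First find the time 5 hours and 12 minutes after 7:27.
Total minutes: 7 x 60 + 27 + 5 x 60 + 12 = 759.
759 mod 720 = 39 minutes = 12:39.
Now compute the angle at 12:39:
Hour hand: 0 x 30 + 39 x 0.5 = 19.5 degrees
Minute hand: 39 x 6 = 234 degrees
Difference: |19.5 - 234| = 214.5 degrees
Smaller angle: 360 - 214.5 = 145.5 degrees

Final answer: 145.5 degrees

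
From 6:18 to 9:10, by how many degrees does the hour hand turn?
The hour hand moves 0.5 degrees per minute.
Time elapsed: 9:10 - 6:18 = 172 minutes
Angular displacement: 172 x 0.5 = 86 degrees

Final answer: 86 degrees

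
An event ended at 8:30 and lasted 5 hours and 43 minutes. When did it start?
Starting time: 8:30 = 510 total minutes past 12:00
Subtracting: 5 hours and 43 minutes = 343 minutes
510 - 343 = 167 minutes
= 2 hours and 47 minutes past 12:00 = 2:47

Final answer: 2:47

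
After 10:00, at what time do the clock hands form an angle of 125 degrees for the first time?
At t minutes past 10:00, the hour hand is at 30 x 10 + 0.5t degrees and the minute hand is at 6t degrees.
The smaller angle between them is 125 degrees when |30H - 5.5t| = 125 or |30H - 5.5t| = 235.
With H = 10, solve 30 x 10 - 5.5t = +/- target for each target:
  t = (30 x 10 - 125) / 5.5 = 31.82
  t = (30 x 10 + 125) / 5.5 = 77.27 (outside (0, 60))
  t = (30 x 10 - 235) / 5.5 = 11.82
  t = (30 x 10 + 235) / 5.5 = 97.27 (outside (0, 60))
Valid solutions in (0, 60): {11.82, 31.82} minutes.
The first occurrence is t = 11.82 minutes.
The hands form a 125-degree angle at 11.82 minutes past 10:00.

Final answer: 11.82 minutes past 10:00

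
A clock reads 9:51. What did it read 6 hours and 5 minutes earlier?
Starting time: 9:51 = 591 total minutes past 12:00
Subtracting: 6 hours and 5 minutes = 365 minutes
591 - 365 = 226 minutes
= 3 hours and 46 minutes past 12:00 = 3:46

Final answer: 3:46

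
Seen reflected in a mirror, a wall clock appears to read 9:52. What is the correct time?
Reflection across the vertical (12-6) axis maps a hand at angle A degrees to (360 - A) degrees, which sends a reading of T minutes past 12:00 to (720 - T) minutes past 12:00.
Mirror reads 9:52 = 592 minutes past 12:00.
Actual time: (720 - 592) mod 720 = 128 minutes = 2:08.

Final answer: 2:08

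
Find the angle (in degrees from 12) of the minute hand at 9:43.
The minute hand moves 6 degrees per minute.
At 9:43: 43 x 6 = 258 degrees

Final answer: 258 degrees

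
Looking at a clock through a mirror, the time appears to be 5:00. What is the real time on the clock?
Reflection across the vertical (12-6) axis maps a hand at angle A degrees to (360 - A) degrees, which sends a reading of T minutes past 12:00 to (720 - T) minutes past 12:00.
Mirror reads 5:00 = 300 minutes past 12:00.
Actual time: (720 - 300) mod 720 = 420 minutes = 7:00.

Final answer: 7:00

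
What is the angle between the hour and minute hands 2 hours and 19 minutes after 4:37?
First find the time 2 hours and 19 minutes after 4:37.
Total minutes: 4 x 60 + 37 + 2 x 60 + 19 = 416.
416 mod 720 = 416 minutes = 6:56.
Now compute the angle at 6:56:
Hour hand: 6 x 30 + 56 x 0.5 = 208 degrees
Minute hand: 56 x 6 = 336 degrees
Difference: |208 - 336| = 128 degrees
The angle is 128 degrees

Final answer: 128 degrees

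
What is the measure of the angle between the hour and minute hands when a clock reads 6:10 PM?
Hour hand position: 6 x 30 + 10 x 0.5 = 185 degrees
Minute hand position: 10 x 6 = 60 degrees
Difference: |185 - 60| = 125 degrees
The angle between the hands is 125 degrees

Final answer: 125 degrees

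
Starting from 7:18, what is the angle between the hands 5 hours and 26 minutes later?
First find the time 5 hours and 26 minutes after 7:18.
Total minutes: 7 x 60 + 18 + 5 x 60 + 26 = 764.
764 mod 720 = 44 minutes = 12:44.
Now compute the angle at 12:44:
Hour hand: 0 x 30 + 44 x 0.5 = 22 degrees
Minute hand: 44 x 6 = 264 degrees
Difference: |22 - 264| = 242 degrees
Smaller angle: 360 - 242 = 118 degrees

Final answer: 118 degrees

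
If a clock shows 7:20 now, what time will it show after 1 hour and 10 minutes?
Starting time: 7:20
Adding 10 minutes to 20 minutes: 20 + 10 = 30 minutes
Adding 1 hour: 7 + 1 = 8
Final time: 8:30

Final answer: 8:30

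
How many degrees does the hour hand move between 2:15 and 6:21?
The hour hand moves 0.5 degrees per minute.
Time elapsed: 6:21 - 2:15 = 246 minutes
Angular displacement: 246 x 0.5 = 123 degrees

Final answer: 123 degrees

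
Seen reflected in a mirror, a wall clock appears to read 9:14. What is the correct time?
Reflection across the vertical (12-6) axis maps a hand at angle A degrees to (360 - A) degrees, which sends a reading of T minutes past 12:00 to (720 - T) minutes past 12:00.
Mirror reads 9:14 = 554 minutes past 12:00.
Actual time: (720 - 554) mod 720 = 166 minutes = 2:46.

Final answer: 2:46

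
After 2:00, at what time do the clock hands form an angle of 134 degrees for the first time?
At t minutes past 2:00, the hour hand is at 30 x 2 + 0.5t degrees and the minute hand is at 6t degrees.
The smaller angle between them is 134 degrees when |30H - 5.5t| = 134 or |30H - 5.5t| = 226.
With H = 2, solve 30 x 2 - 5.5t = +/- target for each target:
  t = (30 x 2 - 134) / 5.5 = -13.45 (outside (0, 60))
  t = (30 x 2 + 134) / 5.5 = 35.27
  t = (30 x 2 - 226) / 5.5 = -30.18 (outside (0, 60))
  t = (30 x 2 + 226) / 5.5 = 52
Valid solutions in (0, 60): {35.27, 52} minutes.
The first occurrence is t = 35.27 minutes.
The hands form a 134-degree angle at 35.27 minutes past 2:00.

Final answer: 35.27 minutes past 2:00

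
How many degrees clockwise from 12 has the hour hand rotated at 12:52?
The hour hand moves 30 degrees per hour and 0.5 degrees per minute.
At 12:52: (0) x 30 + 52 x 0.5 = 0 + 26 = 26 degrees

Final answer: 26 degrees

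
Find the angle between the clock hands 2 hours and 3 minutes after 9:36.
First find the time 2 hours and 3 minutes after 9:36.
Total minutes: 9 x 60 + 36 + 2 x 60 + 3 = 699.
699 mod 720 = 699 minutes = 11:39.
Now compute the angle at 11:39:
Hour hand: 11 x 30 + 39 x 0.5 = 349.5 degrees
Minute hand: 39 x 6 = 234 degrees
Difference: |349.5 - 234| = 115.5 degrees
The angle is 115.5 degrees

Final answer: 115.5 degrees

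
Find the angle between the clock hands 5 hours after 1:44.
First find the time 5 hours after 1:44.
Total minutes: 1 x 60 + 44 + 5 x 60 + 0 = 404.
404 mod 720 = 404 minutes = 6:44.
Now compute the angle at 6:44:
Hour hand: 6 x 30 + 44 x 0.5 = 202 degrees
Minute hand: 44 x 6 = 264 degrees
Difference: |202 - 264| = 62 degrees
The angle is 62 degrees

Final answer: 62 degrees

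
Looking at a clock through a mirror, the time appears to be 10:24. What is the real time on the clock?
Reflection across the vertical (12-6) axis maps a hand at angle A degrees to (360 - A) degrees, which sends a reading of T minutes past 12:00 to (720 - T) minutes past 12:00.
Mirror reads 10:24 = 624 minutes past 12:00.
Actual time: (720 - 624) mod 720 = 96 minutes = 1:36.

Final answer: 1:36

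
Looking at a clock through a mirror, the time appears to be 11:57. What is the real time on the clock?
Reflection across the vertical (12-6) axis maps a hand at angle A degrees to (360 - A) degrees, which sends a reading of T minutes past 12:00 to (720 - T) minutes past 12:00.
Mirror reads 11:57 = 717 minutes past 12:00.
Actual time: (720 - 717) mod 720 = 3 minutes = 12:03.

Final answer: 12:03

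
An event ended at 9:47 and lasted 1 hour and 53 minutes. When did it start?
Starting time: 9:47 = 587 total minutes past 12:00
Subtracting: 1 hour and 53 minutes = 113 minutes
587 - 113 = 474 minutes
= 7 hours and 54 minutes past 12:00 = 7:54

Final answer: 7:54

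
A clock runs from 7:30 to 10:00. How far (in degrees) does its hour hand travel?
The hour hand moves 0.5 degrees per minute.
Time elapsed: 10:00 - 7:30 = 150 minutes
Angular displacement: 150 x 0.5 = 75 degrees

Final answer: 75 degrees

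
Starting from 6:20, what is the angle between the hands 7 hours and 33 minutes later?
First find the time 7 hours and 33 minutes after 6:20.
Total minutes: 6 x 60 + 20 + 7 x 60 + 33 = 833.
833 mod 720 = 113 minutes = 1:53.
Now compute the angle at 1:53:
Hour hand: 1 x 30 + 53 x 0.5 = 56.5 degrees
Minute hand: 53 x 6 = 318 degrees
Difference: |56.5 - 318| = 261.5 degrees
Smaller angle: 360 - 261.5 = 98.5 degrees

Final answer: 98.5 degrees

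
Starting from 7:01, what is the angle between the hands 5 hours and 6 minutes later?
First find the time 5 hours and 6 minutes after 7:01.
Total minutes: 7 x 60 + 1 + 5 x 60 + 6 = 727.
727 mod 720 = 7 minutes = 12:07.
Now compute the angle at 12:07:
Hour hand: 0 x 30 + 7 x 0.5 = 3.5 degrees
Minute hand: 7 x 6 = 42 degrees
Difference: |3.5 - 42| = 38.5 degrees
The angle is 38.5 degrees

Final answer: 38.5 degrees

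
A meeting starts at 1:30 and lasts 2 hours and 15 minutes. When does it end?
Starting time: 1:30
Adding 15 minutes to 30 minutes: 30 + 15 = 45 minutes
Adding 2 hours: 1 + 2 = 3
Final time: 3:45

Final answer: 3:45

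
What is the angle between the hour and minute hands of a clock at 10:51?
Hour hand position: 10 x 30 + 51 x 0.5 = 325.5 degrees
Minute hand position: 51 x 6 = 306 degrees
Difference: |325.5 - 306| = 19.5 degrees
The angle between the hands is 19.5 degrees

Final answer: 19.5 degrees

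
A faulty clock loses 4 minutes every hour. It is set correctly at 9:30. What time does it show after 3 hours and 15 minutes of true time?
For every 60 true minutes, the faulty clock advances 60 - 4 = 56 minutes.
True elapsed: 3 hours and 15 minutes = 195 minutes.
Faulty clock advances: 195 x 56/60 = 182 minutes (drift: 13 minutes behind).
Shown time: 9:30 + 182 minutes = 12:32.

Final answer: 12:32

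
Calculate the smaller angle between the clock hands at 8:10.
Hour hand position: 8 x 30 + 10 x 0.5 = 245 degrees
Minute hand position: 10 x 6 = 60 degrees
Difference: |245 - 60| = 185 degrees
Since 185 > 180, the smaller angle is 360 - 185 = 175 degrees

Final answer: 175 degrees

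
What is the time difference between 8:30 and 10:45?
From 8:30 to 10:45:
(10 x 60 + 45) - (8 x 60 + 30) = 645 - 510 = 135 minutes
= 2 hours and 15 minutes

Final answer: 2 hours and 15 minutes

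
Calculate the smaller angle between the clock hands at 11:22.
Hour hand position: 11 x 30 + 22 x 0.5 = 341 degrees
Minute hand position: 22 x 6 = 132 degrees
Difference: |341 - 132| = 209 degrees
Since 209 > 180, the smaller angle is 360 - 209 = 151 degrees

Final answer: 151 degrees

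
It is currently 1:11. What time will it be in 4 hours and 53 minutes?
Starting time: 1:11
Adding 53 minutes to 11 minutes: 11 + 53 = 64 minutes = 1 hour and 4 minutes
Adding 4 hours: 1 + 4 + 1 (carry) = 6
Final time: 6:04

Final answer: 6:04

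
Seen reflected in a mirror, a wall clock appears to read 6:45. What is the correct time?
Reflection across the vertical (12-6) axis maps a hand at angle A degrees to (360 - A) degrees, which sends a reading of T minutes past 12:00 to (720 - T) minutes past 12:00.
Mirror reads 6:45 = 405 minutes past 12:00.
Actual time: (720 - 405) mod 720 = 315 minutes = 5:15.

Final answer: 5:15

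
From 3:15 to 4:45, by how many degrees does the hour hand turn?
The hour hand moves 0.5 degrees per minute.
Time elapsed: 4:45 - 3:15 = 90 minutes
Angular displacement: 90 x 0.5 = 45 degrees

Final answer: 45 degrees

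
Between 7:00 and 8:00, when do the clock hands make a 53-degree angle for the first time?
At t minutes past 7:00, the hour hand is at 30 x 7 + 0.5t degrees and the minute hand is at 6t degrees.
The smaller angle between them is 53 degrees when |30H - 5.5t| = 53 or |30H - 5.5t| = 307.
With H = 7, solve 30 x 7 - 5.5t = +/- target for each target:
  t = (30 x 7 - 53) / 5.5 = 28.55
  t = (30 x 7 + 53) / 5.5 = 47.82
  t = (30 x 7 - 307) / 5.5 = -17.64 (outside (0, 60))
  t = (30 x 7 + 307) / 5.5 = 94 (outside (0, 60))
Valid solutions in (0, 60): {28.55, 47.82} minutes.
The first occurrence is t = 28.55 minutes.
The hands form a 53-degree angle at 28.55 minutes past 7:00.

Final answer: 28.55 minutes past 7:00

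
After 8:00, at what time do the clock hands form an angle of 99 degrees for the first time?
At t minutes past 8:00, the hour hand is at 30 x 8 + 0.5t degrees and the minute hand is at 6t degrees.
The smaller angle between them is 99 degrees when |30H - 5.5t| = 99 or |30H - 5.5t| = 261.
With H = 8, solve 30 x 8 - 5.5t = +/- target for each target:
  t = (30 x 8 - 99) / 5.5 = 25.64
  t = (30 x 8 + 99) / 5.5 = 61.64 (outside (0, 60))
  t = (30 x 8 - 261) / 5.5 = -3.82 (outside (0, 60))
  t = (30 x 8 + 261) / 5.5 = 91.09 (outside (0, 60))
Valid solutions in (0, 60): {25.64} minutes.
The first occurrence is t = 25.64 minutes.
The hands form a 99-degree angle at 25.64 minutes past 8:00.

Final answer: 25.64 minutes past 8:00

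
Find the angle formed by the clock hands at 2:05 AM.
Hour hand position: 2 x 30 + 5 x 0.5 = 62.5 degrees
Minute hand position: 5 x 6 = 30 degrees
Difference: |62.5 - 30| = 32.5 degrees
The angle between the hands is 32.5 degrees

Final answer: 32.5 degrees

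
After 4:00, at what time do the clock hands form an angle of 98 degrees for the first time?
At t minutes past 4:00, the hour hand is at 30 x 4 + 0.5t degrees and the minute hand is at 6t degrees.
The smaller angle between them is 98 degrees when |30H - 5.5t| = 98 or |30H - 5.5t| = 262.
With H = 4, solve 30 x 4 - 5.5t = +/- target for each target:
  t = (30 x 4 - 98) / 5.5 = 4
  t = (30 x 4 + 98) / 5.5 = 39.64
  t = (30 x 4 - 262) / 5.5 = -25.82 (outside (0, 60))
  t = (30 x 4 + 262) / 5.5 = 69.45 (outside (0, 60))
Valid solutions in (0, 60): {4, 39.64} minutes.
The first occurrence is t = 4 minutes.
The hands form a 98-degree angle at 4 minutes past 4:00.

Final answer: 4 minutes past 4:00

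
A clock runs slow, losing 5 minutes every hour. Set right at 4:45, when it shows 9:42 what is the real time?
For every 60 true minutes, the faulty clock advances 55 minutes, so 1 faulty-clock minute corresponds to 60/55 true minutes.
From 4:45 to 9:42 on the faulty dial is 297 minutes.
True elapsed: 297 x 60/55 = 324 minutes = 5 hours and 24 minutes.
True time: 4:45 + 5 hours and 24 minutes = 10:09.

Final answer: 10:09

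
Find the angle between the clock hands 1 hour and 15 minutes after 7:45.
First find the time 1 hour and 15 minutes after 7:45.
Total minutes: 7 x 60 + 45 + 1 x 60 + 15 = 540.
540 mod 720 = 540 minutes = 9:00.
Now compute the angle at 9:00:
Hour hand: 9 x 30 + 0 x 0.5 = 270 degrees
Minute hand: 0 x 6 = 0 degrees
Difference: |270 - 0| = 270 degrees
Smaller angle: 360 - 270 = 90 degrees

Final answer: 90 degrees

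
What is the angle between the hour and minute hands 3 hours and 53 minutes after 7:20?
First find the time 3 hours and 53 minutes after 7:20.
Total minutes: 7 x 60 + 20 + 3 x 60 + 53 = 673.
673 mod 720 = 673 minutes = 11:13.
Now compute the angle at 11:13:
Hour hand: 11 x 30 + 13 x 0.5 = 336.5 degrees
Minute hand: 13 x 6 = 78 degrees
Difference: |336.5 - 78| = 258.5 degrees
Smaller angle: 360 - 258.5 = 101.5 degrees

Final answer: 101.5 degrees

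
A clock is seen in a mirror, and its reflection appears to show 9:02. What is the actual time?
Reflection across the vertical (12-6) axis maps a hand at angle A degrees to (360 - A) degrees, which sends a reading of T minutes past 12:00 to (720 - T) minutes past 12:00.
Mirror reads 9:02 = 542 minutes past 12:00.
Actual time: (720 - 542) mod 720 = 178 minutes = 2:58.

Final answer: 2:58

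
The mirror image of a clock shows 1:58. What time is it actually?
Reflection across the vertical (12-6) axis maps a hand at angle A degrees to (360 - A) degrees, which sends a reading of T minutes past 12:00 to (720 - T) minutes past 12:00.
Mirror reads 1:58 = 118 minutes past 12:00.
Actual time: (720 - 118) mod 720 = 602 minutes = 10:02.

Final answer: 10:02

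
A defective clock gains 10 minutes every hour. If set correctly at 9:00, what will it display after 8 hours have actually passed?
For every 60 true minutes, the faulty clock advances 60 + 10 = 70 minutes.
True elapsed: 8 hours = 480 minutes.
Faulty clock advances: 480 x 70/60 = 560 minutes (drift: 80 minutes ahead).
Shown time: 9:00 + 560 minutes = 6:20.

Final answer: 6:20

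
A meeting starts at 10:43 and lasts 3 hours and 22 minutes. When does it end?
Starting time: 10:43
Adding 22 minutes to 43 minutes: 43 + 22 = 65 minutes = 1 hour and 5 minutes
Adding 3 hours: 10 + 3 + 1 (carry) = 14 - 12 = 2
Final time: 2:05

Final answer: 2:05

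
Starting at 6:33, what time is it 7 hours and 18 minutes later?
Starting time: 6:33
Adding 18 minutes to 33 minutes: 33 + 18 = 51 minutes
Adding 7 hours: 6 + 7 = 13 - 12 = 1
Final time: 1:51

Final answer: 1:51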